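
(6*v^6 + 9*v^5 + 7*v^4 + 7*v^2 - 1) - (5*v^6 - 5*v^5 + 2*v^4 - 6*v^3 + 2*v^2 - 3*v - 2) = v^6 + 14*v^5 + 5*v^4 + 6*v^3 + 5*v^2 + 3*v + 1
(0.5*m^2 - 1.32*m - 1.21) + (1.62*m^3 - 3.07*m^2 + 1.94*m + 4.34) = 1.62*m^3 - 2.57*m^2 + 0.62*m + 3.13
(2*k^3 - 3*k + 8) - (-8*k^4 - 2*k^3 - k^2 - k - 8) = 8*k^4 + 4*k^3 + k^2 - 2*k + 16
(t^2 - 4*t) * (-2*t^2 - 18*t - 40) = -2*t^4 - 10*t^3 + 32*t^2 + 160*t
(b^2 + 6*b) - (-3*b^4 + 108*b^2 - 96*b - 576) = 3*b^4 - 107*b^2 + 102*b + 576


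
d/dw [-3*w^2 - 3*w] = -6*w - 3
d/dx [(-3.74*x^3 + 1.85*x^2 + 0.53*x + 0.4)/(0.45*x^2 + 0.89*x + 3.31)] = (-1.683*x^4 - 6.6572*x^3 - 35.7302*x^2 + 11.887*x + 1.3983)/(0.2025*x^4 + 0.801*x^3 + 3.7711*x^2 + 5.8918*x + 10.9561)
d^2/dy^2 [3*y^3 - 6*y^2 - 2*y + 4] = 18*y - 12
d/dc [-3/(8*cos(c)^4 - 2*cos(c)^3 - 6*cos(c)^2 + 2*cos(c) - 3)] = 6*(-16*cos(c)^3 + 3*cos(c)^2 + 6*cos(c) - 1)*sin(c)/(-8*sin(c)^4 - 2*sin(c)^2*cos(c) + 10*sin(c)^2 + 1)^2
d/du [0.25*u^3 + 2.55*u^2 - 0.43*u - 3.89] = 0.75*u^2 + 5.1*u - 0.43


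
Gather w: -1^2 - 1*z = -z - 1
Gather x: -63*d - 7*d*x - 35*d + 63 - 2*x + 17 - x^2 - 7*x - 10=-98*d - x^2 + x*(-7*d - 9) + 70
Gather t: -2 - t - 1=-t - 3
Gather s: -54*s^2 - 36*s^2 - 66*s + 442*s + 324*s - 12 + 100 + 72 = -90*s^2 + 700*s + 160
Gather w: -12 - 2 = -14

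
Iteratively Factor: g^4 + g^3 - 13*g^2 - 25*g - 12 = (g + 3)*(g^3 - 2*g^2 - 7*g - 4) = (g + 1)*(g + 3)*(g^2 - 3*g - 4) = (g - 4)*(g + 1)*(g + 3)*(g + 1)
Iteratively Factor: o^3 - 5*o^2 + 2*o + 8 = (o - 4)*(o^2 - o - 2) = (o - 4)*(o + 1)*(o - 2)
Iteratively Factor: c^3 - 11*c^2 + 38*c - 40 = (c - 5)*(c^2 - 6*c + 8) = (c - 5)*(c - 2)*(c - 4)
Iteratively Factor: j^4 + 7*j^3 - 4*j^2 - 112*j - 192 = (j + 4)*(j^3 + 3*j^2 - 16*j - 48) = (j - 4)*(j + 4)*(j^2 + 7*j + 12) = (j - 4)*(j + 3)*(j + 4)*(j + 4)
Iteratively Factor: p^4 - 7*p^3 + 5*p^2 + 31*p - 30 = (p - 3)*(p^3 - 4*p^2 - 7*p + 10) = (p - 3)*(p + 2)*(p^2 - 6*p + 5) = (p - 3)*(p - 1)*(p + 2)*(p - 5)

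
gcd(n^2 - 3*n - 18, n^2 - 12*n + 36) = n - 6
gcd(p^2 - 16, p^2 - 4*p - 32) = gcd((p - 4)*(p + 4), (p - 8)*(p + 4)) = p + 4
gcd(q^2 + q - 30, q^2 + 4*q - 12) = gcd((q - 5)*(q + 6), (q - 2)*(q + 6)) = q + 6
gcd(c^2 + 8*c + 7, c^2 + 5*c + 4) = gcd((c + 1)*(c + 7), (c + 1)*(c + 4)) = c + 1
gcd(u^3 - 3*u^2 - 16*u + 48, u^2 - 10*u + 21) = u - 3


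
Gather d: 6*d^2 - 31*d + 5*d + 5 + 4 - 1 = 6*d^2 - 26*d + 8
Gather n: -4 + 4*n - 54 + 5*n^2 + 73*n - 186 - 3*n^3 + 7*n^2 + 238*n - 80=-3*n^3 + 12*n^2 + 315*n - 324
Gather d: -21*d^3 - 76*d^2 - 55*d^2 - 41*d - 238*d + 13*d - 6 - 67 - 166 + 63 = -21*d^3 - 131*d^2 - 266*d - 176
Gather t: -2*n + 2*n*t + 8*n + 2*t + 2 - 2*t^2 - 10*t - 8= 6*n - 2*t^2 + t*(2*n - 8) - 6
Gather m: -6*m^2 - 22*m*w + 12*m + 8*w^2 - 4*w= -6*m^2 + m*(12 - 22*w) + 8*w^2 - 4*w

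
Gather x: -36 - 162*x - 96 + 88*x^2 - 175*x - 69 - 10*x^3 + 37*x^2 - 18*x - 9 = -10*x^3 + 125*x^2 - 355*x - 210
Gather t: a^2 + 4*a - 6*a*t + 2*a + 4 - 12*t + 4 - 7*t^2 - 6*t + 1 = a^2 + 6*a - 7*t^2 + t*(-6*a - 18) + 9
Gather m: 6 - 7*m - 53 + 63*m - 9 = 56*m - 56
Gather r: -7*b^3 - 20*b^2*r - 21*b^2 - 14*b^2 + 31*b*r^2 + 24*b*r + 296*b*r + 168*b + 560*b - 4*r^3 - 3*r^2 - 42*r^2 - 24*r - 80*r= -7*b^3 - 35*b^2 + 728*b - 4*r^3 + r^2*(31*b - 45) + r*(-20*b^2 + 320*b - 104)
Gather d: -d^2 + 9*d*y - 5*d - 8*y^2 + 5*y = -d^2 + d*(9*y - 5) - 8*y^2 + 5*y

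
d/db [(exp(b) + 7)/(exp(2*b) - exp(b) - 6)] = (-(exp(b) + 7)*(2*exp(b) - 1) + exp(2*b) - exp(b) - 6)*exp(b)/(-exp(2*b) + exp(b) + 6)^2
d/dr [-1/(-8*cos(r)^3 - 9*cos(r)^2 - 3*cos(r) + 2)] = 3*(8*cos(r)^2 + 6*cos(r) + 1)*sin(r)/(8*cos(r)^3 + 9*cos(r)^2 + 3*cos(r) - 2)^2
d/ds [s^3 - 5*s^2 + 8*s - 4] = 3*s^2 - 10*s + 8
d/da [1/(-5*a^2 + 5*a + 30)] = (2*a - 1)/(5*(-a^2 + a + 6)^2)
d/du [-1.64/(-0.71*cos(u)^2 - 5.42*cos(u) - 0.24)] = (2.3288*cos(u) + 8.8888)*sin(u)/(0.71*cos(u)^2 + 5.42*cos(u) + 0.24)^2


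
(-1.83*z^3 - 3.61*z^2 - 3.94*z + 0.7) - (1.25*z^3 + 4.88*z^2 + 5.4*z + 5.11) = -3.08*z^3 - 8.49*z^2 - 9.34*z - 4.41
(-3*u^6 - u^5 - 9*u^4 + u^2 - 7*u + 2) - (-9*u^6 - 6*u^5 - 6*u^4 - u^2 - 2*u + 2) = 6*u^6 + 5*u^5 - 3*u^4 + 2*u^2 - 5*u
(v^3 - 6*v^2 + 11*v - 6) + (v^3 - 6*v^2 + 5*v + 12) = 2*v^3 - 12*v^2 + 16*v + 6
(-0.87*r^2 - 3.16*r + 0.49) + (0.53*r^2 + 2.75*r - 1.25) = -0.34*r^2 - 0.41*r - 0.76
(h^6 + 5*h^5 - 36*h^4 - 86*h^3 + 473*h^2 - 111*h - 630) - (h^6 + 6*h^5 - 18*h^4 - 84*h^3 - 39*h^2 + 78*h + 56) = -h^5 - 18*h^4 - 2*h^3 + 512*h^2 - 189*h - 686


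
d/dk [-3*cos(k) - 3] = 3*sin(k)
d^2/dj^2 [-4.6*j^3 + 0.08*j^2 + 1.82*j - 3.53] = 0.16 - 27.6*j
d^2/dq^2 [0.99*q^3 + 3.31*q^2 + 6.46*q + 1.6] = 5.94*q + 6.62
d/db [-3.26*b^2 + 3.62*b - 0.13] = 3.62 - 6.52*b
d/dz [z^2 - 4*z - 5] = 2*z - 4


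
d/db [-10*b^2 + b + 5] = 1 - 20*b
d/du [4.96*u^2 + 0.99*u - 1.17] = 9.92*u + 0.99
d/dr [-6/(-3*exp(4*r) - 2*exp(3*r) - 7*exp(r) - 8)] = (-72*exp(3*r) - 36*exp(2*r) - 42)*exp(r)/(3*exp(4*r) + 2*exp(3*r) + 7*exp(r) + 8)^2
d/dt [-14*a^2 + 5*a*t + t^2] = 5*a + 2*t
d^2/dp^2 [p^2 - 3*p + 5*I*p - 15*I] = 2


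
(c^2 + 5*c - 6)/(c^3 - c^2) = (c + 6)/c^2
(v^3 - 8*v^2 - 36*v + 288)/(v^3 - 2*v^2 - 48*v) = (v - 6)/v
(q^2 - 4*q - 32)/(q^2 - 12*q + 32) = (q + 4)/(q - 4)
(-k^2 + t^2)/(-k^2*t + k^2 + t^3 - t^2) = 1/(t - 1)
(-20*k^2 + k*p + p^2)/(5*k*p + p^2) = (-4*k + p)/p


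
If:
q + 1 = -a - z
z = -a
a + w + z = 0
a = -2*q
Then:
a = 2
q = -1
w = 0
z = -2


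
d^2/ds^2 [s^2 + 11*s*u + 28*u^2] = 2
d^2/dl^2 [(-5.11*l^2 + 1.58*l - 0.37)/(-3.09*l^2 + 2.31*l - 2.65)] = (42.7773420000001*l^3 - 229.862628*l^2 + 61.780842*l + 50.315234)/(29.503629*l^6 - 66.168333*l^5 + 125.373042*l^4 - 125.819001*l^3 + 107.52057*l^2 - 48.665925*l + 18.609625)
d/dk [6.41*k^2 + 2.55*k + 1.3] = 12.82*k + 2.55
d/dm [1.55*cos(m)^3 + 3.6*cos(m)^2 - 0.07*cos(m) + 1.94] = (-4.65*cos(m)^2 - 7.2*cos(m) + 0.07)*sin(m)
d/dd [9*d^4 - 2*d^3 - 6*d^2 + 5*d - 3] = 36*d^3 - 6*d^2 - 12*d + 5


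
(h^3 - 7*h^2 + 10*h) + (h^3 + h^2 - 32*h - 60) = 2*h^3 - 6*h^2 - 22*h - 60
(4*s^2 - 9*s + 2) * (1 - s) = -4*s^3 + 13*s^2 - 11*s + 2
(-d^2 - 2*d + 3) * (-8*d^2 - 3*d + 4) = 8*d^4 + 19*d^3 - 22*d^2 - 17*d + 12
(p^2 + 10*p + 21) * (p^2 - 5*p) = p^4 + 5*p^3 - 29*p^2 - 105*p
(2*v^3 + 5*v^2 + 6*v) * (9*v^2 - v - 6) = 18*v^5 + 43*v^4 + 37*v^3 - 36*v^2 - 36*v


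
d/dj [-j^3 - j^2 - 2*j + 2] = -3*j^2 - 2*j - 2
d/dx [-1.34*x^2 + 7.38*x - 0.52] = 7.38 - 2.68*x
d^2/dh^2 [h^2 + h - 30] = 2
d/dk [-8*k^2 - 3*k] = -16*k - 3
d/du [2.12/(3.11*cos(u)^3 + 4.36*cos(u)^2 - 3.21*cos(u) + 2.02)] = (19.7796*cos(u)^2 + 18.4864*cos(u) - 6.8052)*sin(u)/(3.11*cos(u)^3 + 4.36*cos(u)^2 - 3.21*cos(u) + 2.02)^2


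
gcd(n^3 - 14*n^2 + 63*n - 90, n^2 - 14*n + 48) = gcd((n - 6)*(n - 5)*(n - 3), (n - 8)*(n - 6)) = n - 6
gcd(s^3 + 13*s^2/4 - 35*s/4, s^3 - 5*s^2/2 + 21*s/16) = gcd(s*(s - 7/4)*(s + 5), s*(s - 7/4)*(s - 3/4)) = s^2 - 7*s/4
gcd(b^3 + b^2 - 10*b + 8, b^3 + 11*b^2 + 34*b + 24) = b + 4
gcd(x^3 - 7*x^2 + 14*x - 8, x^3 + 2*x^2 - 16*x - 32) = x - 4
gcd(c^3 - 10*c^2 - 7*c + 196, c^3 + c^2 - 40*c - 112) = c^2 - 3*c - 28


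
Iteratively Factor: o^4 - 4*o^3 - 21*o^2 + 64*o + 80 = (o - 4)*(o^3 - 21*o - 20) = (o - 4)*(o + 1)*(o^2 - o - 20) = (o - 5)*(o - 4)*(o + 1)*(o + 4)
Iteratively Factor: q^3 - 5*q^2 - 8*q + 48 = (q + 3)*(q^2 - 8*q + 16) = (q - 4)*(q + 3)*(q - 4)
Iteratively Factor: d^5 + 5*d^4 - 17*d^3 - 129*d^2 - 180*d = (d + 4)*(d^4 + d^3 - 21*d^2 - 45*d) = (d + 3)*(d + 4)*(d^3 - 2*d^2 - 15*d) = (d + 3)^2*(d + 4)*(d^2 - 5*d) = d*(d + 3)^2*(d + 4)*(d - 5)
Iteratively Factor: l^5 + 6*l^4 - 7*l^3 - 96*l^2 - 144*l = (l - 4)*(l^4 + 10*l^3 + 33*l^2 + 36*l) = (l - 4)*(l + 4)*(l^3 + 6*l^2 + 9*l) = l*(l - 4)*(l + 4)*(l^2 + 6*l + 9) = l*(l - 4)*(l + 3)*(l + 4)*(l + 3)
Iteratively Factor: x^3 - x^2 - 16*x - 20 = (x - 5)*(x^2 + 4*x + 4) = (x - 5)*(x + 2)*(x + 2)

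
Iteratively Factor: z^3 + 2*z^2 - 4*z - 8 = (z - 2)*(z^2 + 4*z + 4) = (z - 2)*(z + 2)*(z + 2)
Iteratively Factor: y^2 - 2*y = (y - 2)*(y)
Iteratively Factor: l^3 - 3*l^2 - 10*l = (l - 5)*(l^2 + 2*l) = l*(l - 5)*(l + 2)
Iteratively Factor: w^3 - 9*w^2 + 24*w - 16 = (w - 1)*(w^2 - 8*w + 16) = (w - 4)*(w - 1)*(w - 4)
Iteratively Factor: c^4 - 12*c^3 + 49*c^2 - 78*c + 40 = (c - 2)*(c^3 - 10*c^2 + 29*c - 20) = (c - 2)*(c - 1)*(c^2 - 9*c + 20) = (c - 4)*(c - 2)*(c - 1)*(c - 5)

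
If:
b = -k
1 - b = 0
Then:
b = 1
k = -1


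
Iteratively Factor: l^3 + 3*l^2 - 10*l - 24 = (l + 2)*(l^2 + l - 12) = (l + 2)*(l + 4)*(l - 3)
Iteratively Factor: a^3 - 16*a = (a - 4)*(a^2 + 4*a) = a*(a - 4)*(a + 4)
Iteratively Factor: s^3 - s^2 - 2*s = (s - 2)*(s^2 + s) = (s - 2)*(s + 1)*(s)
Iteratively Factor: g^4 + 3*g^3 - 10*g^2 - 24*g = (g + 2)*(g^3 + g^2 - 12*g) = (g + 2)*(g + 4)*(g^2 - 3*g) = (g - 3)*(g + 2)*(g + 4)*(g)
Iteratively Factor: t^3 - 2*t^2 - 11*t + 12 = (t - 1)*(t^2 - t - 12) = (t - 1)*(t + 3)*(t - 4)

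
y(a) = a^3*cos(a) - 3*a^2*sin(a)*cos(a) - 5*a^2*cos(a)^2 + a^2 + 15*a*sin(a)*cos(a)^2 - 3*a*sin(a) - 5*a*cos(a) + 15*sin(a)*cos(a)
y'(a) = -a^3*sin(a) + 3*a^2*sin(a)^2 + 10*a^2*sin(a)*cos(a) - 3*a^2*cos(a)^2 + 3*a^2*cos(a) - 30*a*sin(a)^2*cos(a) - 6*a*sin(a)*cos(a) + 5*a*sin(a) + 15*a*cos(a)^3 - 10*a*cos(a)^2 - 3*a*cos(a) + 2*a - 15*sin(a)^2 + 15*sin(a)*cos(a)^2 - 3*sin(a) + 15*cos(a)^2 - 5*cos(a)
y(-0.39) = -2.41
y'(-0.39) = 2.33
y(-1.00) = -2.59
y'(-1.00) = 0.51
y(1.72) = -2.29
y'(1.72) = 2.81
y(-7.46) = -81.98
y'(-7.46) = -320.38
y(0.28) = 3.15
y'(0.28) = 11.35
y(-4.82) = 20.16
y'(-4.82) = 180.57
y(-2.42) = -1.65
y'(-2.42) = 16.43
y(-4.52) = 49.60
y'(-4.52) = 20.28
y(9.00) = -757.76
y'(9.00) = -1021.71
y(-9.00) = 317.45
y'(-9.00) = -236.32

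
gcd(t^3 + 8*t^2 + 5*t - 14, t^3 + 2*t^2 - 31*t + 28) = t^2 + 6*t - 7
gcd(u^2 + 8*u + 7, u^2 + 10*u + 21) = u + 7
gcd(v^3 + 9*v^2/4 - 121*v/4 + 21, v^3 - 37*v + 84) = v^2 + 3*v - 28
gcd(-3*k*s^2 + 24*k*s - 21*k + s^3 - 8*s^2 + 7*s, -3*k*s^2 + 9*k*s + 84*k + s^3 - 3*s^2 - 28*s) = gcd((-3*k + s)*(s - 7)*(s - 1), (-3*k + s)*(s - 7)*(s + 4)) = -3*k*s + 21*k + s^2 - 7*s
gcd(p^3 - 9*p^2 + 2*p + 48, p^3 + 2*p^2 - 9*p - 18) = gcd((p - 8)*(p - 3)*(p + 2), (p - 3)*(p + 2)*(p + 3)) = p^2 - p - 6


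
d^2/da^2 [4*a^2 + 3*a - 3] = 8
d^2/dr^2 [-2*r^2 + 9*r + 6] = -4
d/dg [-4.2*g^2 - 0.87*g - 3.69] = -8.4*g - 0.87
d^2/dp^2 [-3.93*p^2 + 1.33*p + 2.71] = -7.86000000000000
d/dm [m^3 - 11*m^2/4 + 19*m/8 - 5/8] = 3*m^2 - 11*m/2 + 19/8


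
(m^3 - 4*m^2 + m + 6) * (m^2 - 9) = m^5 - 4*m^4 - 8*m^3 + 42*m^2 - 9*m - 54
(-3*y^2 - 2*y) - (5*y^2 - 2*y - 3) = 3 - 8*y^2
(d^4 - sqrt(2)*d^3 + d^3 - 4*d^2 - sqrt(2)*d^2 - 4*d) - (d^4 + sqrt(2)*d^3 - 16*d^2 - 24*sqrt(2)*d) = -2*sqrt(2)*d^3 + d^3 - sqrt(2)*d^2 + 12*d^2 - 4*d + 24*sqrt(2)*d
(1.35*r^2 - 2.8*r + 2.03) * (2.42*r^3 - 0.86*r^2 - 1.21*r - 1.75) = 3.267*r^5 - 7.937*r^4 + 5.6871*r^3 - 0.7203*r^2 + 2.4437*r - 3.5525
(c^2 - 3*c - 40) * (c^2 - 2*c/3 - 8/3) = c^4 - 11*c^3/3 - 122*c^2/3 + 104*c/3 + 320/3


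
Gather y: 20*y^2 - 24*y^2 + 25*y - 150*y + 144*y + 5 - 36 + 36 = -4*y^2 + 19*y + 5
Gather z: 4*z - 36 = 4*z - 36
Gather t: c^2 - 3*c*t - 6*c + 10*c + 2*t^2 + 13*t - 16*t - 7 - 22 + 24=c^2 + 4*c + 2*t^2 + t*(-3*c - 3) - 5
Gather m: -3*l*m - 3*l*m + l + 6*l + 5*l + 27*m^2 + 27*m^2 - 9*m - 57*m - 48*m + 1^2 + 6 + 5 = 12*l + 54*m^2 + m*(-6*l - 114) + 12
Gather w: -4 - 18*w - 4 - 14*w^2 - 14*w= -14*w^2 - 32*w - 8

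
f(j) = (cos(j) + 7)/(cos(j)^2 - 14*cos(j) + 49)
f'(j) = (2*sin(j)*cos(j) - 14*sin(j))*(cos(j) + 7)/(cos(j)^2 - 14*cos(j) + 49)^2 - sin(j)/(cos(j)^2 - 14*cos(j) + 49) = (cos(j) + 21)*sin(j)/(cos(j) - 7)^3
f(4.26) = 0.12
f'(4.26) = 0.04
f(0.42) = 0.21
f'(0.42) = -0.04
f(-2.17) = 0.11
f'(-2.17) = 0.04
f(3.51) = 0.10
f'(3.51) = 0.01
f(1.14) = 0.17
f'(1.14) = -0.07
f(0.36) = 0.22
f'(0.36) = -0.03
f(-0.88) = 0.19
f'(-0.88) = 0.06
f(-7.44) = 0.17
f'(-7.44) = 0.07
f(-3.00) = 0.09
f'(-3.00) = 0.01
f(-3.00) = 0.09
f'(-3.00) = 0.01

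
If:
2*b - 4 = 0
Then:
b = 2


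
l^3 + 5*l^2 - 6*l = l*(l - 1)*(l + 6)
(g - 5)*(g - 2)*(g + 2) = g^3 - 5*g^2 - 4*g + 20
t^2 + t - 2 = (t - 1)*(t + 2)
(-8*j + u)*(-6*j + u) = 48*j^2 - 14*j*u + u^2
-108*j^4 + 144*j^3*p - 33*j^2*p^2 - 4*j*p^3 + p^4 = (-6*j + p)*(-3*j + p)*(-j + p)*(6*j + p)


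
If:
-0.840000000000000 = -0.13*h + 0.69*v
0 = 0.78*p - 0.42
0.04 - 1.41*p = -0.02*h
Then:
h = 35.96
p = 0.54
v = 5.56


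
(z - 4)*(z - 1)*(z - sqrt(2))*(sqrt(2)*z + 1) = sqrt(2)*z^4 - 5*sqrt(2)*z^3 - z^3 + 3*sqrt(2)*z^2 + 5*z^2 - 4*z + 5*sqrt(2)*z - 4*sqrt(2)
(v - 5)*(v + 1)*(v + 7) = v^3 + 3*v^2 - 33*v - 35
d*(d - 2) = d^2 - 2*d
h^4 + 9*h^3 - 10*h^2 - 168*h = h*(h - 4)*(h + 6)*(h + 7)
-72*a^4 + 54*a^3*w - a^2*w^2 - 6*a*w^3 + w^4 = (-4*a + w)*(-3*a + w)*(-2*a + w)*(3*a + w)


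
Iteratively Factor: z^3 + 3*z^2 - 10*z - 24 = (z + 4)*(z^2 - z - 6) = (z + 2)*(z + 4)*(z - 3)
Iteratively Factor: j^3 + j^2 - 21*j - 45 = (j + 3)*(j^2 - 2*j - 15) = (j - 5)*(j + 3)*(j + 3)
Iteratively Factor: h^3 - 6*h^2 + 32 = (h - 4)*(h^2 - 2*h - 8) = (h - 4)^2*(h + 2)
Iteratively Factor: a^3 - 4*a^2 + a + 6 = (a - 2)*(a^2 - 2*a - 3) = (a - 3)*(a - 2)*(a + 1)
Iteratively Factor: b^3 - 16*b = (b)*(b^2 - 16) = b*(b + 4)*(b - 4)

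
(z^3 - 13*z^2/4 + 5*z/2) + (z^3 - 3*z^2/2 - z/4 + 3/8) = 2*z^3 - 19*z^2/4 + 9*z/4 + 3/8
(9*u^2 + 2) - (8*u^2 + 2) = u^2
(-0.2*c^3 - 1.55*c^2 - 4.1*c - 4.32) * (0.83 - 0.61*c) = 0.122*c^4 + 0.7795*c^3 + 1.2145*c^2 - 0.767799999999999*c - 3.5856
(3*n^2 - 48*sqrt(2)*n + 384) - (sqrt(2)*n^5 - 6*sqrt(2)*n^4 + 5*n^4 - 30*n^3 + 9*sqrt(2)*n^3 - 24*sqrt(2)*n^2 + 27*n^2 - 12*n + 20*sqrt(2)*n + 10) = -sqrt(2)*n^5 - 5*n^4 + 6*sqrt(2)*n^4 - 9*sqrt(2)*n^3 + 30*n^3 - 24*n^2 + 24*sqrt(2)*n^2 - 68*sqrt(2)*n + 12*n + 374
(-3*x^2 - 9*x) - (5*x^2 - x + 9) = -8*x^2 - 8*x - 9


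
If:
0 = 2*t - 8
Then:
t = 4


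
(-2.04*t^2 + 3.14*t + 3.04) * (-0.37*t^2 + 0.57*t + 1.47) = 0.7548*t^4 - 2.3246*t^3 - 2.3338*t^2 + 6.3486*t + 4.4688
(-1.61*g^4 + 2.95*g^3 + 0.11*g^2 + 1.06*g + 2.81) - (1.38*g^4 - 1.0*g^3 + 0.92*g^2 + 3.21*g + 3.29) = -2.99*g^4 + 3.95*g^3 - 0.81*g^2 - 2.15*g - 0.48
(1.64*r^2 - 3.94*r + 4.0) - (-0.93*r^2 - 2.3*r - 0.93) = 2.57*r^2 - 1.64*r + 4.93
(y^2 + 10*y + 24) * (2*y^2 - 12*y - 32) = 2*y^4 + 8*y^3 - 104*y^2 - 608*y - 768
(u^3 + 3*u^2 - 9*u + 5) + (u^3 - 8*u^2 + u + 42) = 2*u^3 - 5*u^2 - 8*u + 47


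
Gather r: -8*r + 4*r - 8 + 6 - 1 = -4*r - 3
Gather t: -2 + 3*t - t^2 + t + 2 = -t^2 + 4*t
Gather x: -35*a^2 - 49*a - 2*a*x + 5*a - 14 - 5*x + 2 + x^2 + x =-35*a^2 - 44*a + x^2 + x*(-2*a - 4) - 12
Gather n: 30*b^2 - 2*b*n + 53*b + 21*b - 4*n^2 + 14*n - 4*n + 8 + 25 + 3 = 30*b^2 + 74*b - 4*n^2 + n*(10 - 2*b) + 36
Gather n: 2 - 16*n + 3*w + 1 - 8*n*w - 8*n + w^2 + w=n*(-8*w - 24) + w^2 + 4*w + 3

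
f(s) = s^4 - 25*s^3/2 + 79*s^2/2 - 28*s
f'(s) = 4*s^3 - 75*s^2/2 + 79*s - 28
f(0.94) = -1.02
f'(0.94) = 16.45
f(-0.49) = 24.73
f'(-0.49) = -76.18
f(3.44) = 2.30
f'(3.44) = -37.17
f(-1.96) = 315.50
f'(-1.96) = -357.02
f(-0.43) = 20.37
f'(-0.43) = -69.22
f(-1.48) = 173.28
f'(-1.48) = -240.03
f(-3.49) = 1258.55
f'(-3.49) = -930.50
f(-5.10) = 3504.85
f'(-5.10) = -1936.88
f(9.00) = 396.00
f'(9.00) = 561.50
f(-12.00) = 48360.00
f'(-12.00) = -13288.00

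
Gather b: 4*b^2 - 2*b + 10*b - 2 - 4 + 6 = 4*b^2 + 8*b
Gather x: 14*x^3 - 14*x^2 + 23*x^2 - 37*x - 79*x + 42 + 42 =14*x^3 + 9*x^2 - 116*x + 84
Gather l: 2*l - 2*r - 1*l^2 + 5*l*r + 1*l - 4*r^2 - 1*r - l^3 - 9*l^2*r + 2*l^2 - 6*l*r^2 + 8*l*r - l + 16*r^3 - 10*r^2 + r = -l^3 + l^2*(1 - 9*r) + l*(-6*r^2 + 13*r + 2) + 16*r^3 - 14*r^2 - 2*r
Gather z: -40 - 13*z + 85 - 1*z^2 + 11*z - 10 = -z^2 - 2*z + 35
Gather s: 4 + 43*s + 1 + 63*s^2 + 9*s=63*s^2 + 52*s + 5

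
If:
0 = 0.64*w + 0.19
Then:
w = -0.30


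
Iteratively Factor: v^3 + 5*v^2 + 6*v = (v + 2)*(v^2 + 3*v) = v*(v + 2)*(v + 3)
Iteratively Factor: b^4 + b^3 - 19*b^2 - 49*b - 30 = (b + 1)*(b^3 - 19*b - 30) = (b + 1)*(b + 3)*(b^2 - 3*b - 10) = (b - 5)*(b + 1)*(b + 3)*(b + 2)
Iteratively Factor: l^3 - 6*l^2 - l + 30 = (l - 5)*(l^2 - l - 6) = (l - 5)*(l - 3)*(l + 2)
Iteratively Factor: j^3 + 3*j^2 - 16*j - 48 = (j + 4)*(j^2 - j - 12) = (j + 3)*(j + 4)*(j - 4)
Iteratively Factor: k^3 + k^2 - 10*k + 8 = (k + 4)*(k^2 - 3*k + 2) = (k - 1)*(k + 4)*(k - 2)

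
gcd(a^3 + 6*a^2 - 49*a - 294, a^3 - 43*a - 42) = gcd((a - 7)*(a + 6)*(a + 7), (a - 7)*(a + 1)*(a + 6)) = a^2 - a - 42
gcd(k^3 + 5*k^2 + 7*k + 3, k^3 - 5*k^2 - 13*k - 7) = k^2 + 2*k + 1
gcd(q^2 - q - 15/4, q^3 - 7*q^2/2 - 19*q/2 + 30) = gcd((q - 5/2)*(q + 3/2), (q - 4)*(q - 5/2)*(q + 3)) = q - 5/2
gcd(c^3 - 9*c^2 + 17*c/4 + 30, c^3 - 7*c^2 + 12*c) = 1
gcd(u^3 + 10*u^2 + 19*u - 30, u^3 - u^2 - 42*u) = u + 6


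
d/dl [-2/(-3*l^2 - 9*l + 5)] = 6*(-2*l - 3)/(3*l^2 + 9*l - 5)^2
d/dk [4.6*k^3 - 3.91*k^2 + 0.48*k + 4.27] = 13.8*k^2 - 7.82*k + 0.48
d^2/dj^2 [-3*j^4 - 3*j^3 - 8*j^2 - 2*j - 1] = -36*j^2 - 18*j - 16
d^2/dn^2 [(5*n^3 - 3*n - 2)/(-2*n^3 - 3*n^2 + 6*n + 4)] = 6*(10*n^6 - 48*n^5 - 46*n^4 - 27*n^3 - 78*n^2 - 64*n + 8)/(8*n^9 + 36*n^8 - 18*n^7 - 237*n^6 - 90*n^5 + 504*n^4 + 312*n^3 - 288*n^2 - 288*n - 64)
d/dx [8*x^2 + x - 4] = 16*x + 1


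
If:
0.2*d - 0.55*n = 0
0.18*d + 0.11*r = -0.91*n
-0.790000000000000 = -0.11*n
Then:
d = 19.75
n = 7.18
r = -91.73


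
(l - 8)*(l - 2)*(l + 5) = l^3 - 5*l^2 - 34*l + 80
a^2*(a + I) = a^3 + I*a^2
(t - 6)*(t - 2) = t^2 - 8*t + 12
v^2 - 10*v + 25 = (v - 5)^2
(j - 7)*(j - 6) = j^2 - 13*j + 42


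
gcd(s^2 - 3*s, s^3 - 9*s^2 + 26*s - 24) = s - 3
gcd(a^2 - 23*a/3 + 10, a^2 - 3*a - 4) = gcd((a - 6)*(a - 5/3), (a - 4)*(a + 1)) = 1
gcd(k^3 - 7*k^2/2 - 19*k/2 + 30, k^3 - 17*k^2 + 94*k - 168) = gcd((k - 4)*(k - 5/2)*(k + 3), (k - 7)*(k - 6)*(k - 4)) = k - 4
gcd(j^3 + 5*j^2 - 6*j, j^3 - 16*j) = j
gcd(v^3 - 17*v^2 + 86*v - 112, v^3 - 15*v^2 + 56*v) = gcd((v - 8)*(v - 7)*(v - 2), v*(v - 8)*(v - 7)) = v^2 - 15*v + 56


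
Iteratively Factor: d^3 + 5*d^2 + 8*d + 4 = (d + 2)*(d^2 + 3*d + 2) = (d + 2)^2*(d + 1)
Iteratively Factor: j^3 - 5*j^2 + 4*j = (j - 1)*(j^2 - 4*j) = j*(j - 1)*(j - 4)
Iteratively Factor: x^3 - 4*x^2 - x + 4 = (x + 1)*(x^2 - 5*x + 4) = (x - 1)*(x + 1)*(x - 4)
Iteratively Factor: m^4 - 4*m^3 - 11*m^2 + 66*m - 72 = (m + 4)*(m^3 - 8*m^2 + 21*m - 18) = (m - 3)*(m + 4)*(m^2 - 5*m + 6) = (m - 3)^2*(m + 4)*(m - 2)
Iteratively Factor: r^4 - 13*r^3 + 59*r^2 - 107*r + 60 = (r - 3)*(r^3 - 10*r^2 + 29*r - 20) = (r - 3)*(r - 1)*(r^2 - 9*r + 20) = (r - 4)*(r - 3)*(r - 1)*(r - 5)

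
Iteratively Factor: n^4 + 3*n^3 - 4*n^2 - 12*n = (n - 2)*(n^3 + 5*n^2 + 6*n) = (n - 2)*(n + 3)*(n^2 + 2*n) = (n - 2)*(n + 2)*(n + 3)*(n)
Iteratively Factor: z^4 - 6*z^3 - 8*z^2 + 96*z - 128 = (z - 4)*(z^3 - 2*z^2 - 16*z + 32) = (z - 4)*(z + 4)*(z^2 - 6*z + 8) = (z - 4)*(z - 2)*(z + 4)*(z - 4)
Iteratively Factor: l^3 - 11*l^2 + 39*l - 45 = (l - 5)*(l^2 - 6*l + 9) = (l - 5)*(l - 3)*(l - 3)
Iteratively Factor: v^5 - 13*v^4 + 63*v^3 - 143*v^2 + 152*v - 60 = (v - 5)*(v^4 - 8*v^3 + 23*v^2 - 28*v + 12) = (v - 5)*(v - 2)*(v^3 - 6*v^2 + 11*v - 6) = (v - 5)*(v - 2)^2*(v^2 - 4*v + 3) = (v - 5)*(v - 3)*(v - 2)^2*(v - 1)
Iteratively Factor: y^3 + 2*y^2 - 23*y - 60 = (y + 4)*(y^2 - 2*y - 15) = (y - 5)*(y + 4)*(y + 3)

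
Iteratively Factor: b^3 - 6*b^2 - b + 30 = (b + 2)*(b^2 - 8*b + 15) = (b - 3)*(b + 2)*(b - 5)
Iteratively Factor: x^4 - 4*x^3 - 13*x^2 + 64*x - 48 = (x - 1)*(x^3 - 3*x^2 - 16*x + 48) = (x - 3)*(x - 1)*(x^2 - 16) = (x - 4)*(x - 3)*(x - 1)*(x + 4)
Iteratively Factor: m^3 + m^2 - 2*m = (m)*(m^2 + m - 2) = m*(m - 1)*(m + 2)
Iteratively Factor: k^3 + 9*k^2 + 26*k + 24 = (k + 3)*(k^2 + 6*k + 8) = (k + 3)*(k + 4)*(k + 2)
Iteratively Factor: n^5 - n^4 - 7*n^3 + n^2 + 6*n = (n)*(n^4 - n^3 - 7*n^2 + n + 6) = n*(n - 1)*(n^3 - 7*n - 6) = n*(n - 3)*(n - 1)*(n^2 + 3*n + 2) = n*(n - 3)*(n - 1)*(n + 1)*(n + 2)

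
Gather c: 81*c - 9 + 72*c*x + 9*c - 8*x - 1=c*(72*x + 90) - 8*x - 10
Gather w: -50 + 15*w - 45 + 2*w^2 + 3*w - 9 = 2*w^2 + 18*w - 104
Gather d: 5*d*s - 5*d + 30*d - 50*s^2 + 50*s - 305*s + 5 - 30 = d*(5*s + 25) - 50*s^2 - 255*s - 25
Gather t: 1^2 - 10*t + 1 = 2 - 10*t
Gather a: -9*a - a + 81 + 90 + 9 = 180 - 10*a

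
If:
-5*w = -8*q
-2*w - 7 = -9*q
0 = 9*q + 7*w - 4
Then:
No Solution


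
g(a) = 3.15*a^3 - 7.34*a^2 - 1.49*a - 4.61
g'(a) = 9.45*a^2 - 14.68*a - 1.49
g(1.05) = -10.62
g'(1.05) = -6.49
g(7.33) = 830.67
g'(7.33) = 398.64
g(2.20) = -9.87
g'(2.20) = 11.95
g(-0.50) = -6.09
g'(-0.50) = 8.21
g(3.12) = 14.96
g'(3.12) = 44.70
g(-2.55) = -100.77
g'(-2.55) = 97.39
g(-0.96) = -12.73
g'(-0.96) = 21.31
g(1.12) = -11.06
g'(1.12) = -6.08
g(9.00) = 1683.79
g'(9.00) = 631.84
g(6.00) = 402.61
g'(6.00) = 250.63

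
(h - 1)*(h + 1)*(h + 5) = h^3 + 5*h^2 - h - 5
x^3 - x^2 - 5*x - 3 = (x - 3)*(x + 1)^2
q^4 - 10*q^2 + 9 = (q - 3)*(q - 1)*(q + 1)*(q + 3)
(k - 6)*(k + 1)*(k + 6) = k^3 + k^2 - 36*k - 36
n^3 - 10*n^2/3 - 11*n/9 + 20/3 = (n - 3)*(n - 5/3)*(n + 4/3)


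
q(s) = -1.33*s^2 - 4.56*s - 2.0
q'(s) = -2.66*s - 4.56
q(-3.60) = -2.82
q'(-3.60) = 5.02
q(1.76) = -14.15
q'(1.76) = -9.24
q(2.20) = -18.47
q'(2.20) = -10.41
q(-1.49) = 1.84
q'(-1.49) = -0.60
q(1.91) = -15.56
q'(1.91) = -9.64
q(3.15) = -29.56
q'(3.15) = -12.94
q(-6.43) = -27.67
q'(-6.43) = 12.54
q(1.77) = -14.24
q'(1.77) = -9.27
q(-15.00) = -232.85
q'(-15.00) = 35.34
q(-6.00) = -22.52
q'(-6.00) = 11.40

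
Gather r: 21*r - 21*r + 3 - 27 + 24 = 0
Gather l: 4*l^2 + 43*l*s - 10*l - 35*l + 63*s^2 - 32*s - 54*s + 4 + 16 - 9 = 4*l^2 + l*(43*s - 45) + 63*s^2 - 86*s + 11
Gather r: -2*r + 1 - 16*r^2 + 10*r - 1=-16*r^2 + 8*r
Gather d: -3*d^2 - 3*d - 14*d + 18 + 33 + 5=-3*d^2 - 17*d + 56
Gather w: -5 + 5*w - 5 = 5*w - 10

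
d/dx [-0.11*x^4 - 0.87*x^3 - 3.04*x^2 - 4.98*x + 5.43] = -0.44*x^3 - 2.61*x^2 - 6.08*x - 4.98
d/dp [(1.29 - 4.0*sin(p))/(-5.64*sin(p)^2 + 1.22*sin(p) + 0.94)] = (-22.56*sin(p)^2 + 14.5512*sin(p) - 5.3338)*cos(p)/(31.8096*sin(p)^4 - 13.7616*sin(p)^3 - 9.1148*sin(p)^2 + 2.2936*sin(p) + 0.8836)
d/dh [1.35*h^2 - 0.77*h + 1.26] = 2.7*h - 0.77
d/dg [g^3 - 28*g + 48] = 3*g^2 - 28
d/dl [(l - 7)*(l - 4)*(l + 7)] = 3*l^2 - 8*l - 49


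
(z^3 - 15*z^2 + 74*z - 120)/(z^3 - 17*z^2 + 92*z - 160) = (z - 6)/(z - 8)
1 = 1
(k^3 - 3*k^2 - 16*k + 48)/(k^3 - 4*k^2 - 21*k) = (-k^3 + 3*k^2 + 16*k - 48)/(k*(-k^2 + 4*k + 21))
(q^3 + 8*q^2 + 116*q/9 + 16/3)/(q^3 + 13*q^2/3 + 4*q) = (q^2 + 20*q/3 + 4)/(q*(q + 3))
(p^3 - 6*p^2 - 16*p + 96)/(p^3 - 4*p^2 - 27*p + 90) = (p^2 - 16)/(p^2 + 2*p - 15)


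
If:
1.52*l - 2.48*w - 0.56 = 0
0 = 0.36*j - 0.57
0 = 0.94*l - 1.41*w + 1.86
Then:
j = 1.58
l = -28.74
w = -17.84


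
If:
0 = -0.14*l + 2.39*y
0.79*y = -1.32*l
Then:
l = 0.00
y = 0.00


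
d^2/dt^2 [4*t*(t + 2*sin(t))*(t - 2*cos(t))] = 8*sqrt(2)*t^2*cos(t + pi/4) + 32*t*sin(2*t) + 32*sqrt(2)*t*sin(t + pi/4) + 24*t - 32*cos(2*t) - 16*sqrt(2)*cos(t + pi/4)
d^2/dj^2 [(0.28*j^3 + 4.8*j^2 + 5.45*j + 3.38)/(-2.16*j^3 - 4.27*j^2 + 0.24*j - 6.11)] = (-39.624768*j^6 - 153.436032*j^5 - 461.42136*j^4 + 188.43879*j^3 + 1257.719892*j^2 + 1078.845534*j - 198.394924)/(10.077696*j^9 + 59.766336*j^8 + 114.78996*j^7 + 150.093523*j^6 + 325.368072*j^5 + 315.942369*j^4 + 204.329016*j^3 + 479.280009*j^2 - 26.879112*j + 228.099131)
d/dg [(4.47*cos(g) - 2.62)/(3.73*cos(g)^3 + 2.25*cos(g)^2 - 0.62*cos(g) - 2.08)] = (33.3462*cos(g)^3 - 19.2603*cos(g)^2 - 11.79*cos(g) + 10.922)*sin(g)/(13.9129*cos(g)^6 + 16.785*cos(g)^5 + 0.4373*cos(g)^4 - 18.3068*cos(g)^3 - 8.9756*cos(g)^2 + 2.5792*cos(g) + 4.3264)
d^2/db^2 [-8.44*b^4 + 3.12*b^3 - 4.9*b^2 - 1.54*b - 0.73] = -101.28*b^2 + 18.72*b - 9.8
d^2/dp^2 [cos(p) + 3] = -cos(p)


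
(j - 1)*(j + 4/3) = j^2 + j/3 - 4/3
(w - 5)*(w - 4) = w^2 - 9*w + 20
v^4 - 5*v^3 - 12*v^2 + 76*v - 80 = (v - 5)*(v - 2)^2*(v + 4)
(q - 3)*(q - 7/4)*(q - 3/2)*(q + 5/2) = q^4 - 15*q^3/4 - 13*q^2/4 + 369*q/16 - 315/16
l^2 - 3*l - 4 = (l - 4)*(l + 1)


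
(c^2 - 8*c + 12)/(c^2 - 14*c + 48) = (c - 2)/(c - 8)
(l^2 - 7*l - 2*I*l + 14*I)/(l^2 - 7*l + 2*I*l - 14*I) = (l - 2*I)/(l + 2*I)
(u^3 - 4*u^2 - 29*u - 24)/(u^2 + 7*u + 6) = (u^2 - 5*u - 24)/(u + 6)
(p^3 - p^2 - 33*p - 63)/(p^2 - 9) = (p^2 - 4*p - 21)/(p - 3)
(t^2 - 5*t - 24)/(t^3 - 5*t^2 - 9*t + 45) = (t - 8)/(t^2 - 8*t + 15)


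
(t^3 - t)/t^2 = t - 1/t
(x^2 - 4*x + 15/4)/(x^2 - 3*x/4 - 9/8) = 2*(2*x - 5)/(4*x + 3)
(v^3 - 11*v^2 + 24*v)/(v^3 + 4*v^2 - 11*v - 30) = v*(v - 8)/(v^2 + 7*v + 10)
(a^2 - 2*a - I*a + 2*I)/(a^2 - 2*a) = (a - I)/a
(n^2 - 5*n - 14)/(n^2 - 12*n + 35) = (n + 2)/(n - 5)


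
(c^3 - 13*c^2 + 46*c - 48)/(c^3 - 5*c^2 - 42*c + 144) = (c - 2)/(c + 6)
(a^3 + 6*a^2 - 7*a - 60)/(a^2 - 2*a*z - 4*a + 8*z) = (a^3 + 6*a^2 - 7*a - 60)/(a^2 - 2*a*z - 4*a + 8*z)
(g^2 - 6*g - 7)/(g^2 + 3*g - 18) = (g^2 - 6*g - 7)/(g^2 + 3*g - 18)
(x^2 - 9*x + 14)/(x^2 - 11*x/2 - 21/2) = 2*(x - 2)/(2*x + 3)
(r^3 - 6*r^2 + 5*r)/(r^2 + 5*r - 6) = r*(r - 5)/(r + 6)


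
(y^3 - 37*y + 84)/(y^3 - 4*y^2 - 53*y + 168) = (y - 4)/(y - 8)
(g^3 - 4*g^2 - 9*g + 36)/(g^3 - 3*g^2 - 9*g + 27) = (g - 4)/(g - 3)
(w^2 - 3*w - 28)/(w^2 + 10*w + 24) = (w - 7)/(w + 6)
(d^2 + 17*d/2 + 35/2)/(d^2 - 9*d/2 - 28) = (d + 5)/(d - 8)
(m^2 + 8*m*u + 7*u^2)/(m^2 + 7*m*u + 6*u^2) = (m + 7*u)/(m + 6*u)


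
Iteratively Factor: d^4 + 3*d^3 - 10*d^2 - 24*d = (d)*(d^3 + 3*d^2 - 10*d - 24) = d*(d + 4)*(d^2 - d - 6) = d*(d - 3)*(d + 4)*(d + 2)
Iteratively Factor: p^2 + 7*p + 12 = (p + 4)*(p + 3)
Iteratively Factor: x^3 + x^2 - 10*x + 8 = (x - 1)*(x^2 + 2*x - 8) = (x - 2)*(x - 1)*(x + 4)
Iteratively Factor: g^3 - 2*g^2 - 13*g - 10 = (g - 5)*(g^2 + 3*g + 2) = (g - 5)*(g + 2)*(g + 1)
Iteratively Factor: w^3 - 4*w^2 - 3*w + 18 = (w - 3)*(w^2 - w - 6) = (w - 3)^2*(w + 2)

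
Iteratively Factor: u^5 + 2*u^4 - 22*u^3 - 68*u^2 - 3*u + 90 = (u - 1)*(u^4 + 3*u^3 - 19*u^2 - 87*u - 90) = (u - 1)*(u + 3)*(u^3 - 19*u - 30) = (u - 1)*(u + 3)^2*(u^2 - 3*u - 10) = (u - 1)*(u + 2)*(u + 3)^2*(u - 5)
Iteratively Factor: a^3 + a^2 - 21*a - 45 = (a - 5)*(a^2 + 6*a + 9) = (a - 5)*(a + 3)*(a + 3)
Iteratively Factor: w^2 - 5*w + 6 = (w - 3)*(w - 2)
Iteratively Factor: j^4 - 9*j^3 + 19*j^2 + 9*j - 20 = (j - 1)*(j^3 - 8*j^2 + 11*j + 20) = (j - 5)*(j - 1)*(j^2 - 3*j - 4) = (j - 5)*(j - 1)*(j + 1)*(j - 4)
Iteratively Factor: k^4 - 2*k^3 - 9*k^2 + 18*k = (k - 2)*(k^3 - 9*k) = (k - 2)*(k + 3)*(k^2 - 3*k) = k*(k - 2)*(k + 3)*(k - 3)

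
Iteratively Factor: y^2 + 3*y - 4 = (y + 4)*(y - 1)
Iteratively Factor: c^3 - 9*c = (c - 3)*(c^2 + 3*c) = (c - 3)*(c + 3)*(c)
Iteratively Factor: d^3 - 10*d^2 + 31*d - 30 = (d - 2)*(d^2 - 8*d + 15) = (d - 3)*(d - 2)*(d - 5)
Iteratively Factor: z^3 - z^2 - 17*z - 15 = (z + 1)*(z^2 - 2*z - 15) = (z - 5)*(z + 1)*(z + 3)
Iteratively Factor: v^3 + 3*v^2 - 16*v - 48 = (v + 3)*(v^2 - 16) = (v + 3)*(v + 4)*(v - 4)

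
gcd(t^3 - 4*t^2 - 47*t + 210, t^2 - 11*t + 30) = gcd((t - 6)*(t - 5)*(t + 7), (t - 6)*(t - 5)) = t^2 - 11*t + 30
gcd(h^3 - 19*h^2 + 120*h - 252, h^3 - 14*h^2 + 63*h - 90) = h - 6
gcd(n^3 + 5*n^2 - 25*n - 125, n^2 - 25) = n^2 - 25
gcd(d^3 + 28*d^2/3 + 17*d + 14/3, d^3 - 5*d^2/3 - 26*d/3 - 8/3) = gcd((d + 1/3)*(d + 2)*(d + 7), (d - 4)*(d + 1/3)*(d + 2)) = d^2 + 7*d/3 + 2/3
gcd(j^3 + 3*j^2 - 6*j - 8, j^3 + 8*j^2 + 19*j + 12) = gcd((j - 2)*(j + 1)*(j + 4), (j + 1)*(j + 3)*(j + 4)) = j^2 + 5*j + 4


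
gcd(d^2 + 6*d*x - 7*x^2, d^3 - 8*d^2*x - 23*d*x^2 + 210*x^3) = 1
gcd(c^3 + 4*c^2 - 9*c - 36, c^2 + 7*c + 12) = c^2 + 7*c + 12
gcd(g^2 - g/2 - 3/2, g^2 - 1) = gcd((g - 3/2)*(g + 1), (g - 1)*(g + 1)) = g + 1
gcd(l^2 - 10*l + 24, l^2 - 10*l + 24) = l^2 - 10*l + 24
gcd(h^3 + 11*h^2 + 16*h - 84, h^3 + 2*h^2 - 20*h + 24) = h^2 + 4*h - 12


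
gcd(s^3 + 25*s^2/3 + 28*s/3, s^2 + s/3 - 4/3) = s + 4/3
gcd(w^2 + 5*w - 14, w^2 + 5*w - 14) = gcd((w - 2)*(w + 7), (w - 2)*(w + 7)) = w^2 + 5*w - 14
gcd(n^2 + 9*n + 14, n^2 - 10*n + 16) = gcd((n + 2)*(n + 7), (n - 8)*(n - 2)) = 1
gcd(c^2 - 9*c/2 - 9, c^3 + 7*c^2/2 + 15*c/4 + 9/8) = c + 3/2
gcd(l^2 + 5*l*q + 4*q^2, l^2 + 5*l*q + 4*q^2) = l^2 + 5*l*q + 4*q^2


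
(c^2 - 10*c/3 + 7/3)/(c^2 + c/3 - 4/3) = (3*c - 7)/(3*c + 4)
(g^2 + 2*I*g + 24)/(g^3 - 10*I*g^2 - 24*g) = (g + 6*I)/(g*(g - 6*I))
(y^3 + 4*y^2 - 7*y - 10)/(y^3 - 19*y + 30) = (y + 1)/(y - 3)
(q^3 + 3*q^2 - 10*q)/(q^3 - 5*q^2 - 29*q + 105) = q*(q - 2)/(q^2 - 10*q + 21)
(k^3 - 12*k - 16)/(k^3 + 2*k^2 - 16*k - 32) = (k + 2)/(k + 4)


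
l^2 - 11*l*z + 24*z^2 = (l - 8*z)*(l - 3*z)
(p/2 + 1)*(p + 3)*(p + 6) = p^3/2 + 11*p^2/2 + 18*p + 18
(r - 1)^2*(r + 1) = r^3 - r^2 - r + 1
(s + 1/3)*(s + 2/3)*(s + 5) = s^3 + 6*s^2 + 47*s/9 + 10/9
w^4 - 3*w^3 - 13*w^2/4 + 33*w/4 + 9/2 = (w - 3)*(w - 2)*(w + 1/2)*(w + 3/2)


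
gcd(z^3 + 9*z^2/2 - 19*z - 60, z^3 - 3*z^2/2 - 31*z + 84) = z^2 + 2*z - 24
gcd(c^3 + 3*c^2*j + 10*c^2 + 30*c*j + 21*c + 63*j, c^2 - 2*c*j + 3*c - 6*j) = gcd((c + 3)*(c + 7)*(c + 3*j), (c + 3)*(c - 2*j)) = c + 3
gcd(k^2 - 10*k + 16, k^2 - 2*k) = k - 2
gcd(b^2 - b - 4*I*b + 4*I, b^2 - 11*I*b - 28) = b - 4*I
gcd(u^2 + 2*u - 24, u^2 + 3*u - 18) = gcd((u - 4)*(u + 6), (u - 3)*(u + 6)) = u + 6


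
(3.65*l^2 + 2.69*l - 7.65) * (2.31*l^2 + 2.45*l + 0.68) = 8.4315*l^4 + 15.1564*l^3 - 8.599*l^2 - 16.9133*l - 5.202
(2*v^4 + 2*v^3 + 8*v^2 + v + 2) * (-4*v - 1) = -8*v^5 - 10*v^4 - 34*v^3 - 12*v^2 - 9*v - 2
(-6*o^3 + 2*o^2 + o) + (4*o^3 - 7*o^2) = -2*o^3 - 5*o^2 + o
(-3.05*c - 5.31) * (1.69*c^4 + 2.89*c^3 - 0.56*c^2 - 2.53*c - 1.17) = -5.1545*c^5 - 17.7884*c^4 - 13.6379*c^3 + 10.6901*c^2 + 17.0028*c + 6.2127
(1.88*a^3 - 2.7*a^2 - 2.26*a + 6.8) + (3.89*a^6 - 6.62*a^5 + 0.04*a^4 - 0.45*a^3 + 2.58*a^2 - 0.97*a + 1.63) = 3.89*a^6 - 6.62*a^5 + 0.04*a^4 + 1.43*a^3 - 0.12*a^2 - 3.23*a + 8.43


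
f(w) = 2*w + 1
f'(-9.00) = 2.00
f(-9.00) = -17.00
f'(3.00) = 2.00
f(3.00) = 7.00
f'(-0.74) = 2.00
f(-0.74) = -0.48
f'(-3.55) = 2.00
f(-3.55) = -6.10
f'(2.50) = 2.00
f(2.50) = 6.00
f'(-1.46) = 2.00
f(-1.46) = -1.92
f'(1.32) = 2.00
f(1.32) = 3.64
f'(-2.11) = 2.00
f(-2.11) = -3.22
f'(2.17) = 2.00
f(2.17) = 5.34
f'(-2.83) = 2.00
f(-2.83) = -4.66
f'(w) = 2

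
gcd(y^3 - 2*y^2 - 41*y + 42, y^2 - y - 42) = y^2 - y - 42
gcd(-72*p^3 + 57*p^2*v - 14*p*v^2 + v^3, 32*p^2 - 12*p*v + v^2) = 8*p - v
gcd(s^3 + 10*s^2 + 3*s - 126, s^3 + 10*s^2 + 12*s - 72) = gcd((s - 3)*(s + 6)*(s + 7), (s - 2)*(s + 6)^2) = s + 6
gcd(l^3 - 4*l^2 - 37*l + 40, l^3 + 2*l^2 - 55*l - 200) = l^2 - 3*l - 40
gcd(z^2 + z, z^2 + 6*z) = z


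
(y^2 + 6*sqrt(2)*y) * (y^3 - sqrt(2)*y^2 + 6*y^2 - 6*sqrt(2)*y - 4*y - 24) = y^5 + 6*y^4 + 5*sqrt(2)*y^4 - 16*y^3 + 30*sqrt(2)*y^3 - 96*y^2 - 24*sqrt(2)*y^2 - 144*sqrt(2)*y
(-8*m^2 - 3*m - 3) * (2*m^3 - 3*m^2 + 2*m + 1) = -16*m^5 + 18*m^4 - 13*m^3 - 5*m^2 - 9*m - 3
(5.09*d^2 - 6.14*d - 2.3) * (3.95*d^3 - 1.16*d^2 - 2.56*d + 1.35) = 20.1055*d^5 - 30.1574*d^4 - 14.993*d^3 + 25.2579*d^2 - 2.401*d - 3.105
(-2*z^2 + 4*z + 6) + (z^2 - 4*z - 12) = -z^2 - 6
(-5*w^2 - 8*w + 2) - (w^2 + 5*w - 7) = -6*w^2 - 13*w + 9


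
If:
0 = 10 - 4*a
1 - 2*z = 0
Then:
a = 5/2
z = 1/2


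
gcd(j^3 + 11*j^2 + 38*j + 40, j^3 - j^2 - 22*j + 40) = j + 5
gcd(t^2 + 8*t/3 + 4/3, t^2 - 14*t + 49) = 1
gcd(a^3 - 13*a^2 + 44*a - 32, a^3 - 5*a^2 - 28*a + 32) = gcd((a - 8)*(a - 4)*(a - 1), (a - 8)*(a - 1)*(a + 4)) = a^2 - 9*a + 8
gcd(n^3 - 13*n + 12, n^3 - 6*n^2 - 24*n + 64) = n + 4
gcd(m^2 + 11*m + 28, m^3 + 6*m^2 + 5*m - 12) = m + 4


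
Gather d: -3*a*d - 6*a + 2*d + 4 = -6*a + d*(2 - 3*a) + 4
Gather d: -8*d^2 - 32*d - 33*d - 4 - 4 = -8*d^2 - 65*d - 8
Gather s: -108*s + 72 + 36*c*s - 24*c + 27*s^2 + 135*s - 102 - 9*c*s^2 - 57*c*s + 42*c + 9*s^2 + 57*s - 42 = 18*c + s^2*(36 - 9*c) + s*(84 - 21*c) - 72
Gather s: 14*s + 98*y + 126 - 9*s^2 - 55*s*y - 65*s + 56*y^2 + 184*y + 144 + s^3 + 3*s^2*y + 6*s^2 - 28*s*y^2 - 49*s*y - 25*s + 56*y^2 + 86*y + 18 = s^3 + s^2*(3*y - 3) + s*(-28*y^2 - 104*y - 76) + 112*y^2 + 368*y + 288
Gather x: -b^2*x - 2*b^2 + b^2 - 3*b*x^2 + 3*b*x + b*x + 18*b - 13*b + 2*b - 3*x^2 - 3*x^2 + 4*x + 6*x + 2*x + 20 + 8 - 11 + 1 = -b^2 + 7*b + x^2*(-3*b - 6) + x*(-b^2 + 4*b + 12) + 18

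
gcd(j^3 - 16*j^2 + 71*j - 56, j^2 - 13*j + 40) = j - 8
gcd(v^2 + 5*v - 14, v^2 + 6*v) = 1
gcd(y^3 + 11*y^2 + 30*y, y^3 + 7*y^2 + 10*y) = y^2 + 5*y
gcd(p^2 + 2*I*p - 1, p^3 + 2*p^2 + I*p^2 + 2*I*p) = p + I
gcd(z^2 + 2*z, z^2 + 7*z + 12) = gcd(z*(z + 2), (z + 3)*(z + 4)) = 1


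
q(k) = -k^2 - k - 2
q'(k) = -2*k - 1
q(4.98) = -31.78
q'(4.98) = -10.96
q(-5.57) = -27.45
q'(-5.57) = 10.14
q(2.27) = -9.42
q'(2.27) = -5.54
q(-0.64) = -1.77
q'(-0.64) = 0.28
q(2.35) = -9.87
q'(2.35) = -5.70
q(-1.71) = -3.21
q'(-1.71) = 2.42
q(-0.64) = -1.77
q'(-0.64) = 0.28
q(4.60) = -27.76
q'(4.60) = -10.20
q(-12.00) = -134.00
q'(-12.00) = 23.00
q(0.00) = -2.00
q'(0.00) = -1.00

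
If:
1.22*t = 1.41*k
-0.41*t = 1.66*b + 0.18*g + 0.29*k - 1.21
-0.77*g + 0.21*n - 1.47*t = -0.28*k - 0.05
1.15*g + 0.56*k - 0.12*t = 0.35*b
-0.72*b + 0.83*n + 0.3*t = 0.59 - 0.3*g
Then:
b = 0.65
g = 0.15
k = 0.13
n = 1.17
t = 0.14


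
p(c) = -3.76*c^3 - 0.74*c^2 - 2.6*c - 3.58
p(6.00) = -857.98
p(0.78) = -7.84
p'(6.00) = -417.56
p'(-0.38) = -3.67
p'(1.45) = -28.46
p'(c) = -11.28*c^2 - 1.48*c - 2.6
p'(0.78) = -10.62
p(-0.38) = -2.49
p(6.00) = -857.98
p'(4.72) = -260.89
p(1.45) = -20.37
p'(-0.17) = -2.67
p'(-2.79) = -86.28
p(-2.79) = 79.57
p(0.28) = -4.45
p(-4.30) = 292.86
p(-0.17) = -3.14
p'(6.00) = -417.56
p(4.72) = -427.72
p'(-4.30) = -204.80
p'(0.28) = -3.90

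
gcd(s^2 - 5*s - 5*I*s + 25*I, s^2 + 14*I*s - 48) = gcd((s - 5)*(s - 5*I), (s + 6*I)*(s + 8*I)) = 1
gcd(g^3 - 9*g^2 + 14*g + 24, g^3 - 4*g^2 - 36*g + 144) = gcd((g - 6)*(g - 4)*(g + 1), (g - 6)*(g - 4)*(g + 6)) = g^2 - 10*g + 24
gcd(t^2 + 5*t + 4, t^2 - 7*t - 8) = t + 1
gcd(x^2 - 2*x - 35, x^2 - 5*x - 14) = x - 7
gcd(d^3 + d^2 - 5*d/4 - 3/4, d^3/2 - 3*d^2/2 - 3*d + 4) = d - 1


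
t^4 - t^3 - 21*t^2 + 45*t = t*(t - 3)^2*(t + 5)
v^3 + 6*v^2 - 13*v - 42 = (v - 3)*(v + 2)*(v + 7)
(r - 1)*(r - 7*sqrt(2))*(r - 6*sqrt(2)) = r^3 - 13*sqrt(2)*r^2 - r^2 + 13*sqrt(2)*r + 84*r - 84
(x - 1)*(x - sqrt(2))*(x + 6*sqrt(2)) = x^3 - x^2 + 5*sqrt(2)*x^2 - 12*x - 5*sqrt(2)*x + 12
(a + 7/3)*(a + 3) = a^2 + 16*a/3 + 7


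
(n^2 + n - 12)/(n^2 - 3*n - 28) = (n - 3)/(n - 7)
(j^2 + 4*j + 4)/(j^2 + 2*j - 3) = (j^2 + 4*j + 4)/(j^2 + 2*j - 3)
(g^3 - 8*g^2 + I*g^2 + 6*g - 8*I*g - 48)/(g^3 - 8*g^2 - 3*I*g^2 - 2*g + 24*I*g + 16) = (g + 3*I)/(g - I)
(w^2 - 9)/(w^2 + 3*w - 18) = (w + 3)/(w + 6)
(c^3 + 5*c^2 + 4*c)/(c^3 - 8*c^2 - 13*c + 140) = c*(c + 1)/(c^2 - 12*c + 35)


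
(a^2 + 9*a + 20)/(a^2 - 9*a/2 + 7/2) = 2*(a^2 + 9*a + 20)/(2*a^2 - 9*a + 7)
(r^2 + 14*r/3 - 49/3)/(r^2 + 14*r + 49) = (r - 7/3)/(r + 7)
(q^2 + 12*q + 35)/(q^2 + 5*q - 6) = (q^2 + 12*q + 35)/(q^2 + 5*q - 6)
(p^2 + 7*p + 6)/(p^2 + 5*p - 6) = (p + 1)/(p - 1)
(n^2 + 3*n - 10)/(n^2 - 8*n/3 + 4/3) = 3*(n + 5)/(3*n - 2)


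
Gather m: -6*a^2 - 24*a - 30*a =-6*a^2 - 54*a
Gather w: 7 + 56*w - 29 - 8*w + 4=48*w - 18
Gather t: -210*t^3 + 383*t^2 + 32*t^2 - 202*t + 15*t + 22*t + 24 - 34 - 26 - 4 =-210*t^3 + 415*t^2 - 165*t - 40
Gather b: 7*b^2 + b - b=7*b^2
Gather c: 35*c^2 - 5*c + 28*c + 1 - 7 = 35*c^2 + 23*c - 6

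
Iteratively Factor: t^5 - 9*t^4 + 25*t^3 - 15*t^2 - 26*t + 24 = (t - 2)*(t^4 - 7*t^3 + 11*t^2 + 7*t - 12) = (t - 4)*(t - 2)*(t^3 - 3*t^2 - t + 3) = (t - 4)*(t - 2)*(t + 1)*(t^2 - 4*t + 3) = (t - 4)*(t - 3)*(t - 2)*(t + 1)*(t - 1)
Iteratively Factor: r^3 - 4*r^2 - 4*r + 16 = (r - 2)*(r^2 - 2*r - 8) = (r - 2)*(r + 2)*(r - 4)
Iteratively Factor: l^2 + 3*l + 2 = (l + 1)*(l + 2)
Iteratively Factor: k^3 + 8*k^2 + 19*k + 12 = (k + 4)*(k^2 + 4*k + 3) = (k + 3)*(k + 4)*(k + 1)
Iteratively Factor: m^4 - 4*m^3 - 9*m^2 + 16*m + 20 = (m + 1)*(m^3 - 5*m^2 - 4*m + 20) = (m + 1)*(m + 2)*(m^2 - 7*m + 10) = (m - 5)*(m + 1)*(m + 2)*(m - 2)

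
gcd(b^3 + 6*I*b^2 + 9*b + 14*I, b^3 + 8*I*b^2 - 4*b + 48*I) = b - 2*I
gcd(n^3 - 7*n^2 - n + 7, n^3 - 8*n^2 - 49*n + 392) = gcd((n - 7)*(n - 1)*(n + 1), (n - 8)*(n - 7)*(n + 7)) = n - 7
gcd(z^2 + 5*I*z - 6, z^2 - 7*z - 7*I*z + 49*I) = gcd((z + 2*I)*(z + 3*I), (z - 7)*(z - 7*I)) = 1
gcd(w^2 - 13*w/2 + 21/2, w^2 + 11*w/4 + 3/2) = 1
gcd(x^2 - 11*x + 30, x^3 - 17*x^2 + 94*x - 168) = x - 6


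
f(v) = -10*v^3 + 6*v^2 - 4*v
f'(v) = -30*v^2 + 12*v - 4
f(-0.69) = 8.90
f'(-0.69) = -26.56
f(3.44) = -349.83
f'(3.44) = -317.73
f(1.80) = -46.08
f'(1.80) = -79.60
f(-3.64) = 576.34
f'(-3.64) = -445.17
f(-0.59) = 6.50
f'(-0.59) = -21.52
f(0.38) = -1.20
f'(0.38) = -3.77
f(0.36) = -1.13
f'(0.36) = -3.57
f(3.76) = -461.79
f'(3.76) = -383.01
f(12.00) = -16464.00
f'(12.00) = -4180.00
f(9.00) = -6840.00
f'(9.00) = -2326.00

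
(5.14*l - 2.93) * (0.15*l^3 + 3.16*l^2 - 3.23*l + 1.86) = 0.771*l^4 + 15.8029*l^3 - 25.861*l^2 + 19.0243*l - 5.4498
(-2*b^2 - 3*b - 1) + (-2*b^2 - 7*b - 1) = -4*b^2 - 10*b - 2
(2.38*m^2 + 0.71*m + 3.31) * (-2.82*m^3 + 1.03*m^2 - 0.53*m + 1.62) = -6.7116*m^5 + 0.4492*m^4 - 9.8643*m^3 + 6.8886*m^2 - 0.6041*m + 5.3622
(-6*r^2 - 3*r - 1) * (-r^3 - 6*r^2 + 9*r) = 6*r^5 + 39*r^4 - 35*r^3 - 21*r^2 - 9*r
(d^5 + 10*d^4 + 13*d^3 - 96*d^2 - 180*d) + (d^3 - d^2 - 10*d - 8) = d^5 + 10*d^4 + 14*d^3 - 97*d^2 - 190*d - 8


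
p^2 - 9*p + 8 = (p - 8)*(p - 1)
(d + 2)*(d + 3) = d^2 + 5*d + 6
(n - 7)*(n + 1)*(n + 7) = n^3 + n^2 - 49*n - 49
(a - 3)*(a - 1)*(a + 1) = a^3 - 3*a^2 - a + 3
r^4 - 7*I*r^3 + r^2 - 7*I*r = r*(r - 7*I)*(r - I)*(r + I)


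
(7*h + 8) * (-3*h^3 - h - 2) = -21*h^4 - 24*h^3 - 7*h^2 - 22*h - 16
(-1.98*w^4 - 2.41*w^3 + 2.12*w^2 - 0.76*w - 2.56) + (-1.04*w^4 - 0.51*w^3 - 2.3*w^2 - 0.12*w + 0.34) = -3.02*w^4 - 2.92*w^3 - 0.18*w^2 - 0.88*w - 2.22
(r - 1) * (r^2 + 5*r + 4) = r^3 + 4*r^2 - r - 4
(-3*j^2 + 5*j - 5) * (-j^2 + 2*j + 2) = 3*j^4 - 11*j^3 + 9*j^2 - 10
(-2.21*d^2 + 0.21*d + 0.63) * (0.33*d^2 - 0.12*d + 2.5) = -0.7293*d^4 + 0.3345*d^3 - 5.3423*d^2 + 0.4494*d + 1.575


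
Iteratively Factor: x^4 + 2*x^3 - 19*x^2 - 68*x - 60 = (x + 2)*(x^3 - 19*x - 30) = (x + 2)*(x + 3)*(x^2 - 3*x - 10) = (x - 5)*(x + 2)*(x + 3)*(x + 2)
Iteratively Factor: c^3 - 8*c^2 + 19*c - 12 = (c - 1)*(c^2 - 7*c + 12) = (c - 4)*(c - 1)*(c - 3)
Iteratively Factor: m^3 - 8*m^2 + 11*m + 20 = (m + 1)*(m^2 - 9*m + 20) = (m - 4)*(m + 1)*(m - 5)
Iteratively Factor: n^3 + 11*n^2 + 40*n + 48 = (n + 4)*(n^2 + 7*n + 12) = (n + 4)^2*(n + 3)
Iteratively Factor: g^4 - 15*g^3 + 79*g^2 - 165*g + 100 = (g - 4)*(g^3 - 11*g^2 + 35*g - 25) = (g - 4)*(g - 1)*(g^2 - 10*g + 25) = (g - 5)*(g - 4)*(g - 1)*(g - 5)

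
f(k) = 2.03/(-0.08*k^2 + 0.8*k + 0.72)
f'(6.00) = 0.05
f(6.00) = 0.77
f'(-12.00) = -0.01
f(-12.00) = -0.10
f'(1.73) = -0.31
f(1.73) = 1.09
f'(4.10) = -0.04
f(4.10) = 0.76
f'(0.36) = -1.51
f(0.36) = 2.03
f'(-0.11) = -4.17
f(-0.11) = 3.22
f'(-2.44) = -0.83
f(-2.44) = -1.19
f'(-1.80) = -2.30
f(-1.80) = -2.07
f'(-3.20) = -0.38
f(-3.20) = -0.76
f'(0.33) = -1.59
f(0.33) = 2.08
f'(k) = 2.03*(0.16*k - 0.8)/(-0.08*k^2 + 0.8*k + 0.72)^2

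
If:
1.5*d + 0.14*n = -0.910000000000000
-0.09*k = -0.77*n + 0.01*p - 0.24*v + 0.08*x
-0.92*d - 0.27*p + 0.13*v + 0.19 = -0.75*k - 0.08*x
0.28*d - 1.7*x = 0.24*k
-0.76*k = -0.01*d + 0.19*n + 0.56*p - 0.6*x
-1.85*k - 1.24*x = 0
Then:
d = -0.96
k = 0.12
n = 3.80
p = -1.65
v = -12.26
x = -0.17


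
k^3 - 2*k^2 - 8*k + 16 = (k - 2)*(k - 2*sqrt(2))*(k + 2*sqrt(2))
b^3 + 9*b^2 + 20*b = b*(b + 4)*(b + 5)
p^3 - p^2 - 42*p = p*(p - 7)*(p + 6)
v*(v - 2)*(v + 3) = v^3 + v^2 - 6*v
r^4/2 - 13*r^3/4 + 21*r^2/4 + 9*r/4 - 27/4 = (r/2 + 1/2)*(r - 3)^2*(r - 3/2)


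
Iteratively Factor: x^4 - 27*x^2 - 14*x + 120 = (x - 5)*(x^3 + 5*x^2 - 2*x - 24) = (x - 5)*(x + 3)*(x^2 + 2*x - 8) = (x - 5)*(x - 2)*(x + 3)*(x + 4)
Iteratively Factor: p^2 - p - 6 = (p - 3)*(p + 2)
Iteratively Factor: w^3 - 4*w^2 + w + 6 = (w - 3)*(w^2 - w - 2) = (w - 3)*(w + 1)*(w - 2)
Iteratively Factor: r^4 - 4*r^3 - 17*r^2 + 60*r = (r - 5)*(r^3 + r^2 - 12*r) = (r - 5)*(r + 4)*(r^2 - 3*r) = (r - 5)*(r - 3)*(r + 4)*(r)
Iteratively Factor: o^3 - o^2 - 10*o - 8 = (o - 4)*(o^2 + 3*o + 2) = (o - 4)*(o + 2)*(o + 1)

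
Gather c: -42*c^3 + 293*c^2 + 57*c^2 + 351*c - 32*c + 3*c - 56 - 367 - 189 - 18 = -42*c^3 + 350*c^2 + 322*c - 630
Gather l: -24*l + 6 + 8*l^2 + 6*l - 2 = 8*l^2 - 18*l + 4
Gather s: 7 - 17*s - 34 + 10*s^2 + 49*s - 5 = 10*s^2 + 32*s - 32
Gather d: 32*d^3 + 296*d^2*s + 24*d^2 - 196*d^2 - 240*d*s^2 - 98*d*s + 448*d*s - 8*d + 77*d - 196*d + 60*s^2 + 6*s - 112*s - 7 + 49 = 32*d^3 + d^2*(296*s - 172) + d*(-240*s^2 + 350*s - 127) + 60*s^2 - 106*s + 42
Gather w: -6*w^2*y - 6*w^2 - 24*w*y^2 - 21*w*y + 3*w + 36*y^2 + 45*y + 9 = w^2*(-6*y - 6) + w*(-24*y^2 - 21*y + 3) + 36*y^2 + 45*y + 9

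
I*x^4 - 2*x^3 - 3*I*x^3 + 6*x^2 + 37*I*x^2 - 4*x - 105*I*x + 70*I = (x - 2)*(x - 5*I)*(x + 7*I)*(I*x - I)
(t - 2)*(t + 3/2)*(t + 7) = t^3 + 13*t^2/2 - 13*t/2 - 21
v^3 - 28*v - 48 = (v - 6)*(v + 2)*(v + 4)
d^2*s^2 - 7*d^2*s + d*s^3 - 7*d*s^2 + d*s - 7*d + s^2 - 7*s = (d + s)*(s - 7)*(d*s + 1)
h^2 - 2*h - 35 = (h - 7)*(h + 5)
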